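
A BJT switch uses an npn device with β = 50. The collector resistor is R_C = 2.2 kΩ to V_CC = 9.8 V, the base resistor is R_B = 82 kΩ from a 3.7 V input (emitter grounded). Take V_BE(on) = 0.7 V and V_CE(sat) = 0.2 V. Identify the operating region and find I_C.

Assume active. Base-emitter loop: I_B = (V_BB − V_BE)/R_B = (3.7 − 0.7)/82 = 0.0366 mA.
I_C = β·I_B = 50×0.0366 = 1.83 mA.
V_CE = V_CC − I_C·R_C = 9.8 − 1.83×2.2 = 5.78 V > V_CE(sat), so the active-region assumption holds.

active; I_C ≈ 1.8 mA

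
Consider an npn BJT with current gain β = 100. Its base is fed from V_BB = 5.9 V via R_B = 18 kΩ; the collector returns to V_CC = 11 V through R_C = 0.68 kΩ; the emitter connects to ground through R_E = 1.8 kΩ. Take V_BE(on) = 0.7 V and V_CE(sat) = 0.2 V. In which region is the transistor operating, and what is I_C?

active; I_C ≈ 2.6 mA

Assume active. Base-emitter loop: I_B = (V_BB − V_BE)/(R_B + (β+1)R_E) = (5.9 − 0.7)/(18 + 101×1.8) = 0.026 mA.
I_C = β·I_B = 100×0.026 = 2.6 mA.
V_CE = V_CC − I_C·R_C − I_E·R_E = 11 − 2.6×0.68 − 2.63×1.8 = 4.5 V > V_CE(sat), so the active-region assumption holds.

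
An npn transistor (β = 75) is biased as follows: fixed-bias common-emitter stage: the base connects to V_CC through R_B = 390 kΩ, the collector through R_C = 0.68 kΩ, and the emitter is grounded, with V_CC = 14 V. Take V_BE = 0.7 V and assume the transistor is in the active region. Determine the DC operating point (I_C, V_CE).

I_C ≈ 2.6 mA, V_CE ≈ 12 V

Base loop: V_CC = I_B·R_B + V_BE, so I_B = (14 − 0.7)/390 kΩ = 0.0341 mA.
In the active region I_C = β·I_B = 75 × 0.0341 = 2.56 mA.
Collector loop: V_CE = V_CC − I_C·R_C = 14 − 2.56×0.68 = 12.3 V.
Since V_CE = 12.3 V > V_CE(sat) ≈ 0.2 V, the transistor is in the active region as assumed.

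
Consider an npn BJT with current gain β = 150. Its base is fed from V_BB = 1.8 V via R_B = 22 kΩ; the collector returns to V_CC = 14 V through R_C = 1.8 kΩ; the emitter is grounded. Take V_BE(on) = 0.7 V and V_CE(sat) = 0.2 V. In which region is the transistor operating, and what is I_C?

active; I_C ≈ 7.5 mA

Assume active. Base-emitter loop: I_B = (V_BB − V_BE)/R_B = (1.8 − 0.7)/22 = 0.05 mA.
I_C = β·I_B = 150×0.05 = 7.5 mA.
V_CE = V_CC − I_C·R_C = 14 − 7.5×1.8 = 0.5 V > V_CE(sat), so the active-region assumption holds.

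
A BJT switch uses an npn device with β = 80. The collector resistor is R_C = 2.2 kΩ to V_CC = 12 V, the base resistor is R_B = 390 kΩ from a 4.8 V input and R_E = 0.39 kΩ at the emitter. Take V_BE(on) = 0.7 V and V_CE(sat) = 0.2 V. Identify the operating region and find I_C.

Assume active. Base-emitter loop: I_B = (V_BB − V_BE)/(R_B + (β+1)R_E) = (4.8 − 0.7)/(390 + 81×0.39) = 0.00973 mA.
I_C = β·I_B = 80×0.00973 = 0.778 mA.
V_CE = V_CC − I_C·R_C − I_E·R_E = 12 − 0.778×2.2 − 0.788×0.39 = 9.98 V > V_CE(sat), so the active-region assumption holds.

active; I_C ≈ 0.78 mA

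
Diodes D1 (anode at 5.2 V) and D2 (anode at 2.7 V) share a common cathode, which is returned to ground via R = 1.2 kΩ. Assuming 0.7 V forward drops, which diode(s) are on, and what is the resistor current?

Only D1 conducts; I_R ≈ 3.8 mA

Assume both conduct. Then node N would need to be at both 5.2−0.7 = 4.5 V and 2.7−0.7 = 2 V, which is impossible.
Assume only D1 conducts: V_N = 5.2 − 0.7 = 4.5 V, so I_R = 4.5/1.2 = 3.75 mA.
Check D2: its anode-to-cathode voltage is 2.7 − 4.5 = -1.8 V < 0.7 V, so it is off. The assumption is consistent.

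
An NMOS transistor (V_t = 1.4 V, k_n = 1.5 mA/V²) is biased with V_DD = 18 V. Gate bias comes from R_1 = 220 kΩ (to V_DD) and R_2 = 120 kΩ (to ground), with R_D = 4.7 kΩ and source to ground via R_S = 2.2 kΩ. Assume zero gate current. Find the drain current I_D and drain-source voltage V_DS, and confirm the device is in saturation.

V_G = V_DD·R_2/(R_1+R_2) = 18×120/340 = 6.35 V.
Assume saturation: I_D = (k_n/2)(V_GS − V_t)² with V_GS = V_G − I_D·R_S = 6.35 − 2.2·I_D.
Substituting gives 3.63·I_D² − 17.3·I_D + 18.4 = 0, with roots I_D = 1.59 or 3.19 mA.
The root I_D = 3.19 mA gives V_GS = -0.662 V ≤ V_t, so take I_D = 1.59 mA.
Then V_GS = 2.86 V and V_DS = V_DD − I_D(R_D+R_S) = 18 − 1.59×6.9 = 7.03 V.
Saturation requires V_DS ≥ V_GS − V_t = 1.46 V; 7.03 ≥ 1.46 ✓.

I_D ≈ 1.6 mA, V_DS ≈ 7 V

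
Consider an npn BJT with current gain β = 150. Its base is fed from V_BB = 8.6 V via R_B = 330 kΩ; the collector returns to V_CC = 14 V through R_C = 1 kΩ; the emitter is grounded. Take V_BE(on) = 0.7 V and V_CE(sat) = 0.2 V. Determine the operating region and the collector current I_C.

Assume active. Base-emitter loop: I_B = (V_BB − V_BE)/R_B = (8.6 − 0.7)/330 = 0.0239 mA.
I_C = β·I_B = 150×0.0239 = 3.59 mA.
V_CE = V_CC − I_C·R_C = 14 − 3.59×1 = 10.4 V > V_CE(sat), so the active-region assumption holds.

active; I_C ≈ 3.6 mA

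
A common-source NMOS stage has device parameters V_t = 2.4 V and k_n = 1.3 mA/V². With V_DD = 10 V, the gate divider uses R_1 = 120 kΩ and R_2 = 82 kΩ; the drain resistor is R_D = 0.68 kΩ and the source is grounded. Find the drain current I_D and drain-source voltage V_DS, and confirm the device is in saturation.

V_G = V_DD·R_2/(R_1+R_2) = 10×82/202 = 4.06 V. With the source grounded, V_GS = V_G = 4.06 V.
Assume saturation: I_D = (k_n/2)(V_GS − V_t)² = (1.3/2)×(4.06 − 2.4)² = 0.65×1.66² = 1.79 mA.
V_DS = V_DD − I_D·R_D = 10 − 1.79×0.68 = 8.78 V.
Saturation requires V_DS ≥ V_GS − V_t = 1.66 V; 8.78 ≥ 1.66 ✓.

I_D ≈ 1.8 mA, V_DS ≈ 8.8 V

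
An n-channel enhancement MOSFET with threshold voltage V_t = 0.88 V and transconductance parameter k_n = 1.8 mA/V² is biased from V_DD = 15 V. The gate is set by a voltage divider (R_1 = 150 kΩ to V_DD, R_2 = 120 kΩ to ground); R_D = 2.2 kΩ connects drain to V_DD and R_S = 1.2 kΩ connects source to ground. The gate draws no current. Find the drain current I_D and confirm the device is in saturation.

I_D ≈ 3.2 mA

V_G = V_DD·R_2/(R_1+R_2) = 15×120/270 = 6.67 V.
Assume saturation: I_D = (k_n/2)(V_GS − V_t)² with V_GS = V_G − I_D·R_S = 6.67 − 1.2·I_D.
Substituting gives 1.3·I_D² − 13.5·I_D + 30.1 = 0, with roots I_D = 3.24 or 7.18 mA.
The root I_D = 7.18 mA gives V_GS = -1.94 V ≤ V_t, so take I_D = 3.24 mA.
Then V_GS = 2.78 V and V_DS = V_DD − I_D(R_D+R_S) = 15 − 3.24×3.4 = 3.98 V.
Saturation requires V_DS ≥ V_GS − V_t = 1.9 V; 3.98 ≥ 1.9 ✓.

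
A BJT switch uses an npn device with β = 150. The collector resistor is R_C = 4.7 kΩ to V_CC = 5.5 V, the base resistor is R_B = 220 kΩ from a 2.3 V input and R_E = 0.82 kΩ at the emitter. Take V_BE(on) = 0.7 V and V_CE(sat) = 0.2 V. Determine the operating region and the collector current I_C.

active; I_C ≈ 0.7 mA

Assume active. Base-emitter loop: I_B = (V_BB − V_BE)/(R_B + (β+1)R_E) = (2.3 − 0.7)/(220 + 151×0.82) = 0.00465 mA.
I_C = β·I_B = 150×0.00465 = 0.698 mA.
V_CE = V_CC − I_C·R_C − I_E·R_E = 5.5 − 0.698×4.7 − 0.703×0.82 = 1.64 V > V_CE(sat), so the active-region assumption holds.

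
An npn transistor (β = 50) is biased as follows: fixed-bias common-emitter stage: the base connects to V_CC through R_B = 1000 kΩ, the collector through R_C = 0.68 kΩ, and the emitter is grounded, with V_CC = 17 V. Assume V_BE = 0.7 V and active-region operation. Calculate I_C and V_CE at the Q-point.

Base loop: V_CC = I_B·R_B + V_BE, so I_B = (17 − 0.7)/1000 kΩ = 0.0163 mA.
In the active region I_C = β·I_B = 50 × 0.0163 = 0.815 mA.
Collector loop: V_CE = V_CC − I_C·R_C = 17 − 0.815×0.68 = 16.4 V.
Since V_CE = 16.4 V > V_CE(sat) ≈ 0.2 V, the transistor is in the active region as assumed.

I_C ≈ 0.82 mA, V_CE ≈ 16 V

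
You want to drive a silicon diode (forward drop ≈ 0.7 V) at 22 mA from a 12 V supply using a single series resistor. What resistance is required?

The resistor drops V_S − V_D = 12 − 0.7 = 11.3 V at 22 mA.
R = 11.3 V / 22 mA = 0.514 kΩ.

R ≈ 0.51 kΩ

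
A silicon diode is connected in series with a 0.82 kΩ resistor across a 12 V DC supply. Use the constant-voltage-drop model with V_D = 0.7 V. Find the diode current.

I ≈ 14 mA

KVL around the loop: 12 = V_D + I·R = 0.7 + I × 0.82 kΩ.
So I = (12 − 0.7) / 0.82 kΩ = 11.3 / 0.82 = 13.8 mA.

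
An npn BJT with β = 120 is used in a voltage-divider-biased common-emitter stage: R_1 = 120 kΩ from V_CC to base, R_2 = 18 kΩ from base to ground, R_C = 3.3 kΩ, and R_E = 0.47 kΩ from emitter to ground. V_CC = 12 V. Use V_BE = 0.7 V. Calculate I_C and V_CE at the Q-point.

Thevenize the base divider: V_Th = V_CC·R_2/(R_1+R_2) = 12×18/138 = 1.57 V, R_Th = R_1‖R_2 = 15.7 kΩ.
Base-emitter loop: V_Th = I_B·R_Th + V_BE + (β+1)I_B·R_E, so I_B = (1.57 − 0.7) / (15.7 + 121×0.47) = 0.0119 mA.
I_C = β·I_B = 120×0.0119 = 1.43 mA, and I_E = (β+1)I_B = 1.44 mA.
V_CE = V_CC − I_C·R_C − I_E·R_E = 12 − 1.43×3.3 − 1.44×0.47 = 6.6 V.
V_CE = 6.6 V > 0.2 V confirms active-region operation.

I_C ≈ 1.4 mA, V_CE ≈ 6.6 V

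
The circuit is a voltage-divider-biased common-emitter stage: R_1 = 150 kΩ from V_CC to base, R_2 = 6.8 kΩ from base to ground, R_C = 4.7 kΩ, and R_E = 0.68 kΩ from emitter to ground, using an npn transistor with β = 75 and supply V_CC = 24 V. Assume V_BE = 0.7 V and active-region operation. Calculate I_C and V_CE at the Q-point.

Thevenize the base divider: V_Th = V_CC·R_2/(R_1+R_2) = 24×6.8/157 = 1.04 V, R_Th = R_1‖R_2 = 6.51 kΩ.
Base-emitter loop: V_Th = I_B·R_Th + V_BE + (β+1)I_B·R_E, so I_B = (1.04 − 0.7) / (6.51 + 76×0.68) = 0.00586 mA.
I_C = β·I_B = 75×0.00586 = 0.439 mA, and I_E = (β+1)I_B = 0.445 mA.
V_CE = V_CC − I_C·R_C − I_E·R_E = 24 − 0.439×4.7 − 0.445×0.68 = 21.6 V.
V_CE = 21.6 V > 0.2 V confirms active-region operation.

I_C ≈ 0.44 mA, V_CE ≈ 22 V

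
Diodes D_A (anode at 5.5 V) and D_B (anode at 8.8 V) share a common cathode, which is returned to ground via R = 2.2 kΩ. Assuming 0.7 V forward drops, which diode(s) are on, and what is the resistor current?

Assume both conduct. Then node N would need to be at both 5.5−0.7 = 4.8 V and 8.8−0.7 = 8.1 V, which is impossible.
Assume only D_B conducts: V_N = 8.8 − 0.7 = 8.1 V, so I_R = 8.1/2.2 = 3.68 mA.
Check D_A: its anode-to-cathode voltage is 5.5 − 8.1 = -2.6 V < 0.7 V, so it is off. The assumption is consistent.

Only D_B conducts; I_R ≈ 3.7 mA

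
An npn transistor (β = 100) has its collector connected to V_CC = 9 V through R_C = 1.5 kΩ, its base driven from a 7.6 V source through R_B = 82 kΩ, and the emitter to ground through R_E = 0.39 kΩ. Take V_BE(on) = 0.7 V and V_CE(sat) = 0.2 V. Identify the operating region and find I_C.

saturation; I_C ≈ 4.6 mA

Assume active: I_B = (7.6 − 0.7)/(82 + 101×0.39) = 0.0568 mA, I_C = β·I_B = 5.68 mA.
Then V_CE = 9 − 5.68×1.5 − 5.74×0.39 = -1.77 V < 0.2 V — the active assumption fails.
Re-solve with V_CE = 0.2 V. KCL at the emitter: V_E/R_E = (V_BB−0.7−V_E)/R_B + (V_CC−0.2−V_E)/R_C, giving V_E = 1.83 V.
I_C = (V_CC − 0.2 − V_E)/R_C = (8.8 − 1.83)/1.5 = 4.64 mA.
Check: I_B = (6.9 − 1.83)/82 = 0.0618 mA, and β·I_B = 6.18 mA > I_C, confirming saturation.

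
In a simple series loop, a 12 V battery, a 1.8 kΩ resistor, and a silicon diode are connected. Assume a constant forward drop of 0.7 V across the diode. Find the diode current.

I ≈ 6.3 mA

KVL around the loop: 12 = V_D + I·R = 0.7 + I × 1.8 kΩ.
So I = (12 − 0.7) / 1.8 kΩ = 11.3 / 1.8 = 6.28 mA.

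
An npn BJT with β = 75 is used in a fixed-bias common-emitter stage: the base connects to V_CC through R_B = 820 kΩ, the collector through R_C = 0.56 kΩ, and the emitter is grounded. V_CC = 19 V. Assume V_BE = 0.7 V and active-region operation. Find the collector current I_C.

Base loop: V_CC = I_B·R_B + V_BE, so I_B = (19 − 0.7)/820 kΩ = 0.0223 mA.
In the active region I_C = β·I_B = 75 × 0.0223 = 1.67 mA.
Collector loop: V_CE = V_CC − I_C·R_C = 19 − 1.67×0.56 = 18.1 V.
Since V_CE = 18.1 V > V_CE(sat) ≈ 0.2 V, the transistor is in the active region as assumed.

I_C ≈ 1.7 mA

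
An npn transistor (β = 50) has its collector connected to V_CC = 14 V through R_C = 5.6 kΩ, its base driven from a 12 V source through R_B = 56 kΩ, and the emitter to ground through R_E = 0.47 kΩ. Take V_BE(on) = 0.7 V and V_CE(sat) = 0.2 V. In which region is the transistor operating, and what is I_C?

Assume active: I_B = (12 − 0.7)/(56 + 51×0.47) = 0.141 mA, I_C = β·I_B = 7.07 mA.
Then V_CE = 14 − 7.07×5.6 − 7.21×0.47 = -29 V < 0.2 V — the active assumption fails.
Re-solve with V_CE = 0.2 V. KCL at the emitter: V_E/R_E = (V_BB−0.7−V_E)/R_B + (V_CC−0.2−V_E)/R_C, giving V_E = 1.15 V.
I_C = (V_CC − 0.2 − V_E)/R_C = (13.8 − 1.15)/5.6 = 2.26 mA.
Check: I_B = (11.3 − 1.15)/56 = 0.181 mA, and β·I_B = 9.07 mA > I_C, confirming saturation.

saturation; I_C ≈ 2.3 mA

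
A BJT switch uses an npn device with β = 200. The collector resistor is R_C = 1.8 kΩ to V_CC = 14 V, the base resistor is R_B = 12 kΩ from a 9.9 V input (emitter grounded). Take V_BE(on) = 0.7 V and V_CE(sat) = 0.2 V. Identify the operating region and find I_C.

Assume active: I_B = (9.9 − 0.7)/12 = 0.767 mA, giving I_C = β·I_B = 153 mA.
But then V_CE = 14 − 153×1.8 = -262 V < V_CE(sat) = 0.2 V — impossible in the active region.
So the transistor is saturated. With V_CE = 0.2 V, I_C = (V_CC − 0.2)/R_C = 13.8/1.8 = 7.67 mA.
Check: β·I_B = 153 mA > I_C = 7.67 mA, confirming saturation.

saturation; I_C ≈ 7.7 mA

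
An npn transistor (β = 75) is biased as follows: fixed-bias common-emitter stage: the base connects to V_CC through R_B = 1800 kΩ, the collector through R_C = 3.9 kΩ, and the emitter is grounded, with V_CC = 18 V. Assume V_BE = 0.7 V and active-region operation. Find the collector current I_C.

Base loop: V_CC = I_B·R_B + V_BE, so I_B = (18 − 0.7)/1800 kΩ = 0.00961 mA.
In the active region I_C = β·I_B = 75 × 0.00961 = 0.721 mA.
Collector loop: V_CE = V_CC − I_C·R_C = 18 − 0.721×3.9 = 15.2 V.
Since V_CE = 15.2 V > V_CE(sat) ≈ 0.2 V, the transistor is in the active region as assumed.

I_C ≈ 0.72 mA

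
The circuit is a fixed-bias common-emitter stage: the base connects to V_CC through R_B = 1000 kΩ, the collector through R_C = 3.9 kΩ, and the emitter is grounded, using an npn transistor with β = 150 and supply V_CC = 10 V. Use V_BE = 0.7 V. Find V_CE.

V_CE ≈ 4.6 V

Base loop: V_CC = I_B·R_B + V_BE, so I_B = (10 − 0.7)/1000 kΩ = 0.0093 mA.
In the active region I_C = β·I_B = 150 × 0.0093 = 1.4 mA.
Collector loop: V_CE = V_CC − I_C·R_C = 10 − 1.4×3.9 = 4.56 V.
Since V_CE = 4.56 V > V_CE(sat) ≈ 0.2 V, the transistor is in the active region as assumed.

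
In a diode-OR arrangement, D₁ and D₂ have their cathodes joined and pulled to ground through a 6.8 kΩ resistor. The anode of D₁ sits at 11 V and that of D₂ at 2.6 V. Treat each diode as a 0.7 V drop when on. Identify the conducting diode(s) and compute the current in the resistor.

Only D₁ conducts; I_R ≈ 1.5 mA

Assume both conduct. Then node N would need to be at both 11−0.7 = 10.3 V and 2.6−0.7 = 1.9 V, which is impossible.
Assume only D₁ conducts: V_N = 11 − 0.7 = 10.3 V, so I_R = 10.3/6.8 = 1.51 mA.
Check D₂: its anode-to-cathode voltage is 2.6 − 10.3 = -7.7 V < 0.7 V, so it is off. The assumption is consistent.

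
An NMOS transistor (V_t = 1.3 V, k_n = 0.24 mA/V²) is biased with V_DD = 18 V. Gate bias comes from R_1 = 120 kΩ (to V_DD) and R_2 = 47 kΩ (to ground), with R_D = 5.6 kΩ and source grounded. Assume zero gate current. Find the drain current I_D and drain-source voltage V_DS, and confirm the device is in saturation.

V_G = V_DD·R_2/(R_1+R_2) = 18×47/167 = 5.07 V. With the source grounded, V_GS = V_G = 5.07 V.
Assume saturation: I_D = (k_n/2)(V_GS − V_t)² = (0.24/2)×(5.07 − 1.3)² = 0.12×3.77² = 1.7 mA.
V_DS = V_DD − I_D·R_D = 18 − 1.7×5.6 = 8.47 V.
Saturation requires V_DS ≥ V_GS − V_t = 3.77 V; 8.47 ≥ 3.77 ✓.

I_D ≈ 1.7 mA, V_DS ≈ 8.5 V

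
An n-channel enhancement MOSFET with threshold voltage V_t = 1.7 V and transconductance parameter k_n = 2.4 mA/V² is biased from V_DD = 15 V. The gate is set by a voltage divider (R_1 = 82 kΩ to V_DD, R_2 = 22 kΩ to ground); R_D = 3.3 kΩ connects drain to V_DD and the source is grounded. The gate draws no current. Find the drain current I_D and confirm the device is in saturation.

I_D ≈ 2.6 mA

V_G = V_DD·R_2/(R_1+R_2) = 15×22/104 = 3.17 V. With the source grounded, V_GS = V_G = 3.17 V.
Assume saturation: I_D = (k_n/2)(V_GS − V_t)² = (2.4/2)×(3.17 − 1.7)² = 1.2×1.47² = 2.6 mA.
V_DS = V_DD − I_D·R_D = 15 − 2.6×3.3 = 6.41 V.
Saturation requires V_DS ≥ V_GS − V_t = 1.47 V; 6.41 ≥ 1.47 ✓.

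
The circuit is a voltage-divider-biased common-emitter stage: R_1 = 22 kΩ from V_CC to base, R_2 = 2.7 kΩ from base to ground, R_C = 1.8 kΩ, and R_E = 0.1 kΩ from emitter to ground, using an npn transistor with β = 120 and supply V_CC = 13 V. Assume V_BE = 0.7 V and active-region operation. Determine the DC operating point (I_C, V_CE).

Thevenize the base divider: V_Th = V_CC·R_2/(R_1+R_2) = 13×2.7/24.7 = 1.42 V, R_Th = R_1‖R_2 = 2.4 kΩ.
Base-emitter loop: V_Th = I_B·R_Th + V_BE + (β+1)I_B·R_E, so I_B = (1.42 − 0.7) / (2.4 + 121×0.1) = 0.0497 mA.
I_C = β·I_B = 120×0.0497 = 5.97 mA, and I_E = (β+1)I_B = 6.02 mA.
V_CE = V_CC − I_C·R_C − I_E·R_E = 13 − 5.97×1.8 − 6.02×0.1 = 1.66 V.
V_CE = 1.66 V > 0.2 V confirms active-region operation.

I_C ≈ 6 mA, V_CE ≈ 1.7 V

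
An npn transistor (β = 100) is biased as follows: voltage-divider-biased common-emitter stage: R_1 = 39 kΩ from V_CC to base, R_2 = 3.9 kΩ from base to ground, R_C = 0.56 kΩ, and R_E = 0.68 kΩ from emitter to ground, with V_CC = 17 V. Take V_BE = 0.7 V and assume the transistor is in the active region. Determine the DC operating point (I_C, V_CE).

Thevenize the base divider: V_Th = V_CC·R_2/(R_1+R_2) = 17×3.9/42.9 = 1.55 V, R_Th = R_1‖R_2 = 3.55 kΩ.
Base-emitter loop: V_Th = I_B·R_Th + V_BE + (β+1)I_B·R_E, so I_B = (1.55 − 0.7) / (3.55 + 101×0.68) = 0.0117 mA.
I_C = β·I_B = 100×0.0117 = 1.17 mA, and I_E = (β+1)I_B = 1.18 mA.
V_CE = V_CC − I_C·R_C − I_E·R_E = 17 − 1.17×0.56 − 1.18×0.68 = 15.5 V.
V_CE = 15.5 V > 0.2 V confirms active-region operation.

I_C ≈ 1.2 mA, V_CE ≈ 16 V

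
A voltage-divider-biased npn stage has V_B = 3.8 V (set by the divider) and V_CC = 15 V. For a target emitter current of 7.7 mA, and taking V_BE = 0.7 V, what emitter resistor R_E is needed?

R_E ≈ 0.4 kΩ

V_E = V_B − V_BE = 3.8 − 0.7 = 3.1 V.
R_E = V_E / I_E = 3.1 / 7.7 = 0.403 kΩ.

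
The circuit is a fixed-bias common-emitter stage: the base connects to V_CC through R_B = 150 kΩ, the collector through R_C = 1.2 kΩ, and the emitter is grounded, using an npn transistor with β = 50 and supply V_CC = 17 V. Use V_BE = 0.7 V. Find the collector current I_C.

Base loop: V_CC = I_B·R_B + V_BE, so I_B = (17 − 0.7)/150 kΩ = 0.109 mA.
In the active region I_C = β·I_B = 50 × 0.109 = 5.43 mA.
Collector loop: V_CE = V_CC − I_C·R_C = 17 − 5.43×1.2 = 10.5 V.
Since V_CE = 10.5 V > V_CE(sat) ≈ 0.2 V, the transistor is in the active region as assumed.

I_C ≈ 5.4 mA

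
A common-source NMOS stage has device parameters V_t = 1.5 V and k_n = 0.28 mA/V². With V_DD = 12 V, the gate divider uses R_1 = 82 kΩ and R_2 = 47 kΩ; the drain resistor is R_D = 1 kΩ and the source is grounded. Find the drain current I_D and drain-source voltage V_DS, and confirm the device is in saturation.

V_G = V_DD·R_2/(R_1+R_2) = 12×47/129 = 4.37 V. With the source grounded, V_GS = V_G = 4.37 V.
Assume saturation: I_D = (k_n/2)(V_GS − V_t)² = (0.28/2)×(4.37 − 1.5)² = 0.14×2.87² = 1.15 mA.
V_DS = V_DD − I_D·R_D = 12 − 1.15×1 = 10.8 V.
Saturation requires V_DS ≥ V_GS − V_t = 2.87 V; 10.8 ≥ 2.87 ✓.

I_D ≈ 1.2 mA, V_DS ≈ 11 V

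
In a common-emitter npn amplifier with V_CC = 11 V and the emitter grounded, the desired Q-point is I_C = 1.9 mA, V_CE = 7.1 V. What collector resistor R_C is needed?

R_C ≈ 2.1 kΩ

Collector loop: V_CC = I_C·R_C + V_CE.
R_C = (V_CC − V_CE)/I_C = (11 − 7.1)/1.9 = 2.05 kΩ.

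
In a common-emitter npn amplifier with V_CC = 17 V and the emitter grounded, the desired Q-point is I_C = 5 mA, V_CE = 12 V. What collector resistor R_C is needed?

R_C ≈ 1 kΩ

Collector loop: V_CC = I_C·R_C + V_CE.
R_C = (V_CC − V_CE)/I_C = (17 − 12)/5 = 1 kΩ.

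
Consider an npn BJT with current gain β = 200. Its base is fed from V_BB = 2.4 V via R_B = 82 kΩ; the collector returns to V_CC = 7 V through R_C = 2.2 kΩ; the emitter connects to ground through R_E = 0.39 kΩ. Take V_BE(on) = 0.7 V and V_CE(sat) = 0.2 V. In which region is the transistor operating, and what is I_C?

active; I_C ≈ 2.1 mA

Assume active. Base-emitter loop: I_B = (V_BB − V_BE)/(R_B + (β+1)R_E) = (2.4 − 0.7)/(82 + 201×0.39) = 0.0106 mA.
I_C = β·I_B = 200×0.0106 = 2.12 mA.
V_CE = V_CC − I_C·R_C − I_E·R_E = 7 − 2.12×2.2 − 2.13×0.39 = 1.51 V > V_CE(sat), so the active-region assumption holds.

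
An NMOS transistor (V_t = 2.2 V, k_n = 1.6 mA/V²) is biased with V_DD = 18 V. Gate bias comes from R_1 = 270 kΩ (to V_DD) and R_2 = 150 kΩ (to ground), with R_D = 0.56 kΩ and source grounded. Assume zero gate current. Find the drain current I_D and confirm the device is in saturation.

I_D ≈ 14 mA

V_G = V_DD·R_2/(R_1+R_2) = 18×150/420 = 6.43 V. With the source grounded, V_GS = V_G = 6.43 V.
Assume saturation: I_D = (k_n/2)(V_GS − V_t)² = (1.6/2)×(6.43 − 2.2)² = 0.8×4.23² = 14.3 mA.
V_DS = V_DD − I_D·R_D = 18 − 14.3×0.56 = 9.99 V.
Saturation requires V_DS ≥ V_GS − V_t = 4.23 V; 9.99 ≥ 4.23 ✓.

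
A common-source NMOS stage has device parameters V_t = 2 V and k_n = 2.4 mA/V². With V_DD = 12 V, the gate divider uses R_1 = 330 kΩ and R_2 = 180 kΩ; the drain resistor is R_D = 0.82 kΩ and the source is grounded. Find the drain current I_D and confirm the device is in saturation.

V_G = V_DD·R_2/(R_1+R_2) = 12×180/510 = 4.24 V. With the source grounded, V_GS = V_G = 4.24 V.
Assume saturation: I_D = (k_n/2)(V_GS − V_t)² = (2.4/2)×(4.24 − 2)² = 1.2×2.24² = 6 mA.
V_DS = V_DD − I_D·R_D = 12 − 6×0.82 = 7.08 V.
Saturation requires V_DS ≥ V_GS − V_t = 2.24 V; 7.08 ≥ 2.24 ✓.

I_D ≈ 6 mA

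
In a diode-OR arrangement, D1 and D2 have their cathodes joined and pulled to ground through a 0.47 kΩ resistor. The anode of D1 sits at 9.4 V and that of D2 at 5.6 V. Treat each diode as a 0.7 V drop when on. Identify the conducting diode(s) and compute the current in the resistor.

Assume both conduct. Then node N would need to be at both 9.4−0.7 = 8.7 V and 5.6−0.7 = 4.9 V, which is impossible.
Assume only D1 conducts: V_N = 9.4 − 0.7 = 8.7 V, so I_R = 8.7/0.47 = 18.5 mA.
Check D2: its anode-to-cathode voltage is 5.6 − 8.7 = -3.1 V < 0.7 V, so it is off. The assumption is consistent.

Only D1 conducts; I_R ≈ 19 mA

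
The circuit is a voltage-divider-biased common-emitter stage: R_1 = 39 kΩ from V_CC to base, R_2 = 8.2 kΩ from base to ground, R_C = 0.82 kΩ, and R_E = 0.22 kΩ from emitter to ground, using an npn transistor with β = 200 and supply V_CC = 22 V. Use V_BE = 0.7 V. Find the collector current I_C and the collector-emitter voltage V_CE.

I_C ≈ 12 mA, V_CE ≈ 9.3 V

Thevenize the base divider: V_Th = V_CC·R_2/(R_1+R_2) = 22×8.2/47.2 = 3.82 V, R_Th = R_1‖R_2 = 6.78 kΩ.
Base-emitter loop: V_Th = I_B·R_Th + V_BE + (β+1)I_B·R_E, so I_B = (3.82 − 0.7) / (6.78 + 201×0.22) = 0.0612 mA.
I_C = β·I_B = 200×0.0612 = 12.2 mA, and I_E = (β+1)I_B = 12.3 mA.
V_CE = V_CC − I_C·R_C − I_E·R_E = 22 − 12.2×0.82 − 12.3×0.22 = 9.25 V.
V_CE = 9.25 V > 0.2 V confirms active-region operation.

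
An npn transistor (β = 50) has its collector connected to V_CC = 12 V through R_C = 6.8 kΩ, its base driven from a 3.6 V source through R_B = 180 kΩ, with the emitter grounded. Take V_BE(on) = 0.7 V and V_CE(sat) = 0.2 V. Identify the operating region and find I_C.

Assume active. Base-emitter loop: I_B = (V_BB − V_BE)/R_B = (3.6 − 0.7)/180 = 0.0161 mA.
I_C = β·I_B = 50×0.0161 = 0.806 mA.
V_CE = V_CC − I_C·R_C = 12 − 0.806×6.8 = 6.52 V > V_CE(sat), so the active-region assumption holds.

active; I_C ≈ 0.81 mA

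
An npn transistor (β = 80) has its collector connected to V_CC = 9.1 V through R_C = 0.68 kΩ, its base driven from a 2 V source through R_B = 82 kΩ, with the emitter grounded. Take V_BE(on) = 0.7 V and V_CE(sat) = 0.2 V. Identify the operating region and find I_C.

active; I_C ≈ 1.3 mA

Assume active. Base-emitter loop: I_B = (V_BB − V_BE)/R_B = (2 − 0.7)/82 = 0.0159 mA.
I_C = β·I_B = 80×0.0159 = 1.27 mA.
V_CE = V_CC − I_C·R_C = 9.1 − 1.27×0.68 = 8.24 V > V_CE(sat), so the active-region assumption holds.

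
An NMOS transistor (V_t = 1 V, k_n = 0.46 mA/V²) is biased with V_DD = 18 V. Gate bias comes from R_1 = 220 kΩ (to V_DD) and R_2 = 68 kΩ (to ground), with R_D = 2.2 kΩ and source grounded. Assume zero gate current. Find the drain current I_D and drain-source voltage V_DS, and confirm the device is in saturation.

I_D ≈ 2.4 mA, V_DS ≈ 13 V

V_G = V_DD·R_2/(R_1+R_2) = 18×68/288 = 4.25 V. With the source grounded, V_GS = V_G = 4.25 V.
Assume saturation: I_D = (k_n/2)(V_GS − V_t)² = (0.46/2)×(4.25 − 1)² = 0.23×3.25² = 2.43 mA.
V_DS = V_DD − I_D·R_D = 18 − 2.43×2.2 = 12.7 V.
Saturation requires V_DS ≥ V_GS − V_t = 3.25 V; 12.7 ≥ 3.25 ✓.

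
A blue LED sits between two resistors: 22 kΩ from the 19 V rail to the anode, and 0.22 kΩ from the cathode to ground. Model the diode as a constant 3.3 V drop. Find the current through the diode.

I ≈ 0.71 mA

The two resistors are in series with the diode, so KVL gives 19 = I·22 + 3.3 + I·0.22.
I = (19 − 3.3) / (22 + 0.22) kΩ = 15.7 / 22.2 = 0.707 mA.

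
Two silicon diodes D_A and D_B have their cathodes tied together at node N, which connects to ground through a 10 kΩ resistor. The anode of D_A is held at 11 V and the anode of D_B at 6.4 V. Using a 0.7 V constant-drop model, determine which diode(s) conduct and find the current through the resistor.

Only D_A conducts; I_R ≈ 1 mA

Assume both conduct. Then node N would need to be at both 11−0.7 = 10.3 V and 6.4−0.7 = 5.7 V, which is impossible.
Assume only D_A conducts: V_N = 11 − 0.7 = 10.3 V, so I_R = 10.3/10 = 1.03 mA.
Check D_B: its anode-to-cathode voltage is 6.4 − 10.3 = -3.9 V < 0.7 V, so it is off. The assumption is consistent.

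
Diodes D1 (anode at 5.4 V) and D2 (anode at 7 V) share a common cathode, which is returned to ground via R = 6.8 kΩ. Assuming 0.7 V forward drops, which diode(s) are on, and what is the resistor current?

Assume both conduct. Then node N would need to be at both 5.4−0.7 = 4.7 V and 7−0.7 = 6.3 V, which is impossible.
Assume only D2 conducts: V_N = 7 − 0.7 = 6.3 V, so I_R = 6.3/6.8 = 0.926 mA.
Check D1: its anode-to-cathode voltage is 5.4 − 6.3 = -0.9 V < 0.7 V, so it is off. The assumption is consistent.

Only D2 conducts; I_R ≈ 0.93 mA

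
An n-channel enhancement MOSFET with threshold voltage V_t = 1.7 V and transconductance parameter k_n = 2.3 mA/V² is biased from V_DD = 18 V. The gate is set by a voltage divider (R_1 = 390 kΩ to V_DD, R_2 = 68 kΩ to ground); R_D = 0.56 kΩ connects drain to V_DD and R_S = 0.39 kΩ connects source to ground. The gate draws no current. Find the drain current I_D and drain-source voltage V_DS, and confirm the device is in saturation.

V_G = V_DD·R_2/(R_1+R_2) = 18×68/458 = 2.67 V.
Assume saturation: I_D = (k_n/2)(V_GS − V_t)² with V_GS = V_G − I_D·R_S = 2.67 − 0.39·I_D.
Substituting gives 0.175·I_D² − 1.87·I_D + 1.09 = 0, with roots I_D = 0.616 or 10.1 mA.
The root I_D = 10.1 mA gives V_GS = -1.26 V ≤ V_t, so take I_D = 0.616 mA.
Then V_GS = 2.43 V and V_DS = V_DD − I_D(R_D+R_S) = 18 − 0.616×0.95 = 17.4 V.
Saturation requires V_DS ≥ V_GS − V_t = 0.732 V; 17.4 ≥ 0.732 ✓.

I_D ≈ 0.62 mA, V_DS ≈ 17 V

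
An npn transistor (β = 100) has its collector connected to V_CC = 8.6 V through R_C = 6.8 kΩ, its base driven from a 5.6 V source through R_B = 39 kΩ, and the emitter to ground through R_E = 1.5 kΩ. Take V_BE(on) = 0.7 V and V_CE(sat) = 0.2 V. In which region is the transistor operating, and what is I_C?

saturation; I_C ≈ 1 mA

Assume active: I_B = (5.6 − 0.7)/(39 + 101×1.5) = 0.0257 mA, I_C = β·I_B = 2.57 mA.
Then V_CE = 8.6 − 2.57×6.8 − 2.6×1.5 = -12.8 V < 0.2 V — the active assumption fails.
Re-solve with V_CE = 0.2 V. KCL at the emitter: V_E/R_E = (V_BB−0.7−V_E)/R_B + (V_CC−0.2−V_E)/R_C, giving V_E = 1.62 V.
I_C = (V_CC − 0.2 − V_E)/R_C = (8.4 − 1.62)/6.8 = 0.997 mA.
Check: I_B = (4.9 − 1.62)/39 = 0.0841 mA, and β·I_B = 8.41 mA > I_C, confirming saturation.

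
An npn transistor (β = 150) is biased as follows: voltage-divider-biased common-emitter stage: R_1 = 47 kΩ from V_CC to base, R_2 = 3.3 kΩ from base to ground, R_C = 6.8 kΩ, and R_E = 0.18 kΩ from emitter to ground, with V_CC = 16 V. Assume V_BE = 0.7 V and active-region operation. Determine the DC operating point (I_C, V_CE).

Thevenize the base divider: V_Th = V_CC·R_2/(R_1+R_2) = 16×3.3/50.3 = 1.05 V, R_Th = R_1‖R_2 = 3.08 kΩ.
Base-emitter loop: V_Th = I_B·R_Th + V_BE + (β+1)I_B·R_E, so I_B = (1.05 − 0.7) / (3.08 + 151×0.18) = 0.0116 mA.
I_C = β·I_B = 150×0.0116 = 1.73 mA, and I_E = (β+1)I_B = 1.74 mA.
V_CE = V_CC − I_C·R_C − I_E·R_E = 16 − 1.73×6.8 − 1.74×0.18 = 3.9 V.
V_CE = 3.9 V > 0.2 V confirms active-region operation.

I_C ≈ 1.7 mA, V_CE ≈ 3.9 V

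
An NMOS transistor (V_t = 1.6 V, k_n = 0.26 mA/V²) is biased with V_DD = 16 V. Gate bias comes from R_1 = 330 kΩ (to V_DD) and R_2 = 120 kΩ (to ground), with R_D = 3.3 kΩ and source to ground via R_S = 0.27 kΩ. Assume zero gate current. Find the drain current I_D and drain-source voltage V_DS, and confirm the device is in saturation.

I_D ≈ 0.78 mA, V_DS ≈ 13 V

V_G = V_DD·R_2/(R_1+R_2) = 16×120/450 = 4.27 V.
Assume saturation: I_D = (k_n/2)(V_GS − V_t)² with V_GS = V_G − I_D·R_S = 4.27 − 0.27·I_D.
Substituting gives 0.00948·I_D² − 1.19·I_D + 0.924 = 0, with roots I_D = 0.784 or 124 mA.
The root I_D = 124 mA gives V_GS = -29.3 V ≤ V_t, so take I_D = 0.784 mA.
Then V_GS = 4.06 V and V_DS = V_DD − I_D(R_D+R_S) = 16 − 0.784×3.57 = 13.2 V.
Saturation requires V_DS ≥ V_GS − V_t = 2.46 V; 13.2 ≥ 2.46 ✓.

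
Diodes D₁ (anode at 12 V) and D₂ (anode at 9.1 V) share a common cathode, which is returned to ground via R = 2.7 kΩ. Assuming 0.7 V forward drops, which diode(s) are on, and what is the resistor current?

Only D₁ conducts; I_R ≈ 4.2 mA

Assume both conduct. Then node N would need to be at both 12−0.7 = 11.3 V and 9.1−0.7 = 8.4 V, which is impossible.
Assume only D₁ conducts: V_N = 12 − 0.7 = 11.3 V, so I_R = 11.3/2.7 = 4.19 mA.
Check D₂: its anode-to-cathode voltage is 9.1 − 11.3 = -2.2 V < 0.7 V, so it is off. The assumption is consistent.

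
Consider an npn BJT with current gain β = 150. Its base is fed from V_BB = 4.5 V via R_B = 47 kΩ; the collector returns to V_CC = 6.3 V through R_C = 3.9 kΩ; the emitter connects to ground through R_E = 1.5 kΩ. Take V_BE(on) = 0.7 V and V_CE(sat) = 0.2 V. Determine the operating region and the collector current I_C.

saturation; I_C ≈ 1.1 mA

Assume active: I_B = (4.5 − 0.7)/(47 + 151×1.5) = 0.0139 mA, I_C = β·I_B = 2.08 mA.
Then V_CE = 6.3 − 2.08×3.9 − 2.1×1.5 = -4.97 V < 0.2 V — the active assumption fails.
Re-solve with V_CE = 0.2 V. KCL at the emitter: V_E/R_E = (V_BB−0.7−V_E)/R_B + (V_CC−0.2−V_E)/R_C, giving V_E = 1.74 V.
I_C = (V_CC − 0.2 − V_E)/R_C = (6.1 − 1.74)/3.9 = 1.12 mA.
Check: I_B = (3.8 − 1.74)/47 = 0.0438 mA, and β·I_B = 6.57 mA > I_C, confirming saturation.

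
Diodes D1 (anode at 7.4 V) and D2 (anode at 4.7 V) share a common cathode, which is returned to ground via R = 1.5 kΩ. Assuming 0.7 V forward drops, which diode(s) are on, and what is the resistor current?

Assume both conduct. Then node N would need to be at both 7.4−0.7 = 6.7 V and 4.7−0.7 = 4 V, which is impossible.
Assume only D1 conducts: V_N = 7.4 − 0.7 = 6.7 V, so I_R = 6.7/1.5 = 4.47 mA.
Check D2: its anode-to-cathode voltage is 4.7 − 6.7 = -2 V < 0.7 V, so it is off. The assumption is consistent.

Only D1 conducts; I_R ≈ 4.5 mA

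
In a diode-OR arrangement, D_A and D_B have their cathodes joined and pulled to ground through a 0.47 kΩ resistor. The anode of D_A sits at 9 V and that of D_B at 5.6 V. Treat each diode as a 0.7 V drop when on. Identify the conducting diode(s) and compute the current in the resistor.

Only D_A conducts; I_R ≈ 18 mA

Assume both conduct. Then node N would need to be at both 9−0.7 = 8.3 V and 5.6−0.7 = 4.9 V, which is impossible.
Assume only D_A conducts: V_N = 9 − 0.7 = 8.3 V, so I_R = 8.3/0.47 = 17.7 mA.
Check D_B: its anode-to-cathode voltage is 5.6 − 8.3 = -2.7 V < 0.7 V, so it is off. The assumption is consistent.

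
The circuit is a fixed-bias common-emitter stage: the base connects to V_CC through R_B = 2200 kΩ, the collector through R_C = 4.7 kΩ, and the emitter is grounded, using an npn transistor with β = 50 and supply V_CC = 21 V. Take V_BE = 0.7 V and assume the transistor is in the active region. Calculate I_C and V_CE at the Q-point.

Base loop: V_CC = I_B·R_B + V_BE, so I_B = (21 − 0.7)/2200 kΩ = 0.00923 mA.
In the active region I_C = β·I_B = 50 × 0.00923 = 0.461 mA.
Collector loop: V_CE = V_CC − I_C·R_C = 21 − 0.461×4.7 = 18.8 V.
Since V_CE = 18.8 V > V_CE(sat) ≈ 0.2 V, the transistor is in the active region as assumed.

I_C ≈ 0.46 mA, V_CE ≈ 19 V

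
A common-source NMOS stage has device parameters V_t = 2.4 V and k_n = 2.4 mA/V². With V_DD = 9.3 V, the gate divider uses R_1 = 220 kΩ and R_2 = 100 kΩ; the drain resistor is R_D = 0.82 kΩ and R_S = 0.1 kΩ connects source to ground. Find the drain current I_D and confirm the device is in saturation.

I_D ≈ 0.28 mA

V_G = V_DD·R_2/(R_1+R_2) = 9.3×100/320 = 2.91 V.
Assume saturation: I_D = (k_n/2)(V_GS − V_t)² with V_GS = V_G − I_D·R_S = 2.91 − 0.1·I_D.
Substituting gives 0.012·I_D² − 1.12·I_D + 0.308 = 0, with roots I_D = 0.275 or 93.2 mA.
The root I_D = 93.2 mA gives V_GS = -6.41 V ≤ V_t, so take I_D = 0.275 mA.
Then V_GS = 2.88 V and V_DS = V_DD − I_D(R_D+R_S) = 9.3 − 0.275×0.92 = 9.05 V.
Saturation requires V_DS ≥ V_GS − V_t = 0.479 V; 9.05 ≥ 0.479 ✓.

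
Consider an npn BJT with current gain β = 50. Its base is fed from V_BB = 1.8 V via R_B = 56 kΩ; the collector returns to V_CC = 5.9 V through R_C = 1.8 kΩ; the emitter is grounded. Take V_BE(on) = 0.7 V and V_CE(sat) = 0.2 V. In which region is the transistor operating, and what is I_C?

Assume active. Base-emitter loop: I_B = (V_BB − V_BE)/R_B = (1.8 − 0.7)/56 = 0.0196 mA.
I_C = β·I_B = 50×0.0196 = 0.982 mA.
V_CE = V_CC − I_C·R_C = 5.9 − 0.982×1.8 = 4.13 V > V_CE(sat), so the active-region assumption holds.

active; I_C ≈ 0.98 mA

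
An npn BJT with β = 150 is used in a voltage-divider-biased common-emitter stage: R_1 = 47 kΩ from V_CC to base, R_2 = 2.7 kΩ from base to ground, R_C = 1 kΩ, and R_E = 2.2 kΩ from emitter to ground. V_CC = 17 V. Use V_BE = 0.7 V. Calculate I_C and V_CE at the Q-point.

I_C ≈ 0.1 mA, V_CE ≈ 17 V

Thevenize the base divider: V_Th = V_CC·R_2/(R_1+R_2) = 17×2.7/49.7 = 0.924 V, R_Th = R_1‖R_2 = 2.55 kΩ.
Base-emitter loop: V_Th = I_B·R_Th + V_BE + (β+1)I_B·R_E, so I_B = (0.924 − 0.7) / (2.55 + 151×2.2) = 0.000668 mA.
I_C = β·I_B = 150×0.000668 = 0.1 mA, and I_E = (β+1)I_B = 0.101 mA.
V_CE = V_CC − I_C·R_C − I_E·R_E = 17 − 0.1×1 − 0.101×2.2 = 16.7 V.
V_CE = 16.7 V > 0.2 V confirms active-region operation.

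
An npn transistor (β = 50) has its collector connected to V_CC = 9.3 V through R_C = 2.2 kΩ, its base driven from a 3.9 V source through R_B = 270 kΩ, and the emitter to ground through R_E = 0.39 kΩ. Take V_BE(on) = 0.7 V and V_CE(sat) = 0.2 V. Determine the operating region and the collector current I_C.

active; I_C ≈ 0.55 mA

Assume active. Base-emitter loop: I_B = (V_BB − V_BE)/(R_B + (β+1)R_E) = (3.9 − 0.7)/(270 + 51×0.39) = 0.011 mA.
I_C = β·I_B = 50×0.011 = 0.552 mA.
V_CE = V_CC − I_C·R_C − I_E·R_E = 9.3 − 0.552×2.2 − 0.563×0.39 = 7.87 V > V_CE(sat), so the active-region assumption holds.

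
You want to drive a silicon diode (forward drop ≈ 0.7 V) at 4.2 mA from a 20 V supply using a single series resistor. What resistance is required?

The resistor drops V_S − V_D = 20 − 0.7 = 19.3 V at 4.2 mA.
R = 19.3 V / 4.2 mA = 4.6 kΩ.

R ≈ 4.6 kΩ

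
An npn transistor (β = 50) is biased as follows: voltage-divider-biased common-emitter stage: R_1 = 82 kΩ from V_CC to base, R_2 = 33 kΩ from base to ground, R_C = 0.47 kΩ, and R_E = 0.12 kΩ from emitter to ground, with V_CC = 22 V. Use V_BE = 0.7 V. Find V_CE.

Thevenize the base divider: V_Th = V_CC·R_2/(R_1+R_2) = 22×33/115 = 6.31 V, R_Th = R_1‖R_2 = 23.5 kΩ.
Base-emitter loop: V_Th = I_B·R_Th + V_BE + (β+1)I_B·R_E, so I_B = (6.31 − 0.7) / (23.5 + 51×0.12) = 0.189 mA.
I_C = β·I_B = 50×0.189 = 9.47 mA, and I_E = (β+1)I_B = 9.65 mA.
V_CE = V_CC − I_C·R_C − I_E·R_E = 22 − 9.47×0.47 − 9.65×0.12 = 16.4 V.
V_CE = 16.4 V > 0.2 V confirms active-region operation.

V_CE ≈ 16 V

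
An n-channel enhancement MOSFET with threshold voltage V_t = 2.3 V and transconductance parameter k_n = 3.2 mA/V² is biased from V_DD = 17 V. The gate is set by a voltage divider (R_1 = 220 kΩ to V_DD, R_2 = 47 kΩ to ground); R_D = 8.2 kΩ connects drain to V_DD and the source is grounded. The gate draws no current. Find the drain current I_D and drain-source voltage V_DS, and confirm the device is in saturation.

V_G = V_DD·R_2/(R_1+R_2) = 17×47/267 = 2.99 V. With the source grounded, V_GS = V_G = 2.99 V.
Assume saturation: I_D = (k_n/2)(V_GS − V_t)² = (3.2/2)×(2.99 − 2.3)² = 1.6×0.693² = 0.767 mA.
V_DS = V_DD − I_D·R_D = 17 − 0.767×8.2 = 10.7 V.
Saturation requires V_DS ≥ V_GS − V_t = 0.693 V; 10.7 ≥ 0.693 ✓.

I_D ≈ 0.77 mA, V_DS ≈ 11 V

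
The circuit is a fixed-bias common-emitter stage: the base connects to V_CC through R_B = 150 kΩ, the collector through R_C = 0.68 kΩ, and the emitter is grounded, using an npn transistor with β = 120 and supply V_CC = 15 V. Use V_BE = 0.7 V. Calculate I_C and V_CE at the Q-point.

Base loop: V_CC = I_B·R_B + V_BE, so I_B = (15 − 0.7)/150 kΩ = 0.0953 mA.
In the active region I_C = β·I_B = 120 × 0.0953 = 11.4 mA.
Collector loop: V_CE = V_CC − I_C·R_C = 15 − 11.4×0.68 = 7.22 V.
Since V_CE = 7.22 V > V_CE(sat) ≈ 0.2 V, the transistor is in the active region as assumed.

I_C ≈ 11 mA, V_CE ≈ 7.2 V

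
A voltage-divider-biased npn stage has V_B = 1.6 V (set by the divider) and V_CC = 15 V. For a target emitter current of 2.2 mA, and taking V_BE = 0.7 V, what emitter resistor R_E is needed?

R_E ≈ 0.41 kΩ

V_E = V_B − V_BE = 1.6 − 0.7 = 0.9 V.
R_E = V_E / I_E = 0.9 / 2.2 = 0.409 kΩ.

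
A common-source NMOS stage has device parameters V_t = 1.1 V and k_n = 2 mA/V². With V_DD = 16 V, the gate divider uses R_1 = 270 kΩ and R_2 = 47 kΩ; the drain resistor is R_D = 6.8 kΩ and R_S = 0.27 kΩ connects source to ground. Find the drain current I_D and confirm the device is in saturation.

V_G = V_DD·R_2/(R_1+R_2) = 16×47/317 = 2.37 V.
Assume saturation: I_D = (k_n/2)(V_GS − V_t)² with V_GS = V_G − I_D·R_S = 2.37 − 0.27·I_D.
Substituting gives 0.0729·I_D² − 1.69·I_D + 1.62 = 0, with roots I_D = 1 or 22.1 mA.
The root I_D = 22.1 mA gives V_GS = -3.61 V ≤ V_t, so take I_D = 1 mA.
Then V_GS = 2.1 V and V_DS = V_DD − I_D(R_D+R_S) = 16 − 1×7.07 = 8.91 V.
Saturation requires V_DS ≥ V_GS − V_t = 1 V; 8.91 ≥ 1 ✓.

I_D ≈ 1 mA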